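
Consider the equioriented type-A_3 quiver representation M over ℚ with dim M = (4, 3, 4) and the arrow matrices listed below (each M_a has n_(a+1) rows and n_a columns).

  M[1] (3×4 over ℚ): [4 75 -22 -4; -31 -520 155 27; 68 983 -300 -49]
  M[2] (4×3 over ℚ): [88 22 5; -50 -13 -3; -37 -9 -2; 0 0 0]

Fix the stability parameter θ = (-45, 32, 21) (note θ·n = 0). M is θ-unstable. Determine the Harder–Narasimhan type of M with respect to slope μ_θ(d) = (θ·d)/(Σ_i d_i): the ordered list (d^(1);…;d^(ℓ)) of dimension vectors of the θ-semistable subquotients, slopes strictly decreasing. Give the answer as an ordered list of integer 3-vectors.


Via rank(M_{q-1}∘⋯∘M_p): M ≅ I[1,1], I[1,3]^3, I[3,3].
μ_θ-semistable layers: μ^(1)=53/2; μ^(2)=21; μ^(3)=-45

((0, 3, 3); (0, 0, 1); (4, 0, 0))


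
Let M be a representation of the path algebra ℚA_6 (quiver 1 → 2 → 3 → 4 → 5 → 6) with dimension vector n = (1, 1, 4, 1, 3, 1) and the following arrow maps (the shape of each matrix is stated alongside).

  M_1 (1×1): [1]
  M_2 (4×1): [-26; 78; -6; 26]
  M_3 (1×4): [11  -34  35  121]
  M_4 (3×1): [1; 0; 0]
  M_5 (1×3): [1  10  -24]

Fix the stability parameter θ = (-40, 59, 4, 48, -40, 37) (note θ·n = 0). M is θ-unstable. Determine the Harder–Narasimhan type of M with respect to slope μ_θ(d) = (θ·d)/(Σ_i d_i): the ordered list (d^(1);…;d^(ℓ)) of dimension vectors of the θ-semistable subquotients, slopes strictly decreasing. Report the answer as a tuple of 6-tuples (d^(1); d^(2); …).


Via rank(M_{q-1}∘⋯∘M_p): M ≅ I[1,6], I[3,3]^3, I[5,5]^2.
μ_θ-semistable layers: μ^(1)=37; μ^(2)=71/4; μ^(3)=4; μ^(4)=-40

((0, 0, 0, 0, 0, 1); (0, 1, 1, 1, 1, 0); (0, 0, 3, 0, 0, 0); (1, 0, 0, 0, 2, 0))


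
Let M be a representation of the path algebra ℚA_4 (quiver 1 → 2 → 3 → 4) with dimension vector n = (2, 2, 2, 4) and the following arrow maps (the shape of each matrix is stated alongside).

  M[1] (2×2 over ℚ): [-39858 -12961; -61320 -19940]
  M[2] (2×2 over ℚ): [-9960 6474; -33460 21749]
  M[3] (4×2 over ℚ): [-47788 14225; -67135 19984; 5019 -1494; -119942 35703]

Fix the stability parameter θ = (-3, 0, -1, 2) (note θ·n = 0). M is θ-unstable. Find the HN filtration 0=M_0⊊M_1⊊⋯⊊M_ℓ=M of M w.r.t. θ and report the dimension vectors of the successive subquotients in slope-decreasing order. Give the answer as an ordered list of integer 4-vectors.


Via rank(M_{q-1}∘⋯∘M_p): M ≅ I[1,1], I[1,2], I[2,4], I[3,4], I[4,4]^2.
μ_θ-semistable layers: μ^(1)=2; μ^(2)=0; μ^(3)=-1/2; μ^(4)=-1; μ^(5)=-3

((0, 0, 0, 4); (0, 1, 0, 0); (0, 1, 1, 0); (0, 0, 1, 0); (2, 0, 0, 0))


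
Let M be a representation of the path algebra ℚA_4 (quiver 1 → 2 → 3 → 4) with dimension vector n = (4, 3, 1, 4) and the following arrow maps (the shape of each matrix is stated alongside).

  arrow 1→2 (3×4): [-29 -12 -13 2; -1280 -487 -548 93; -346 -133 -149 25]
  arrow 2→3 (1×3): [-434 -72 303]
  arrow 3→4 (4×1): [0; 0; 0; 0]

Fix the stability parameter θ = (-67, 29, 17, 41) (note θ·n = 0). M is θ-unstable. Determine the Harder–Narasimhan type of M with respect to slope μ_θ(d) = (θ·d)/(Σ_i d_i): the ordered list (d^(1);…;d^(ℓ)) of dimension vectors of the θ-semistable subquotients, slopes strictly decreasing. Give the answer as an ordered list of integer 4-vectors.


Barcode: M ≅ I[1,1], I[1,2]^2, I[1,3], I[4,4]^4. HN layers by μ_θ (4 steps, strictly decreasing):
  μ^(1)=41; μ^(2)=29; μ^(3)=23; μ^(4)=-67

((0, 0, 0, 4); (0, 2, 0, 0); (0, 1, 1, 0); (4, 0, 0, 0))


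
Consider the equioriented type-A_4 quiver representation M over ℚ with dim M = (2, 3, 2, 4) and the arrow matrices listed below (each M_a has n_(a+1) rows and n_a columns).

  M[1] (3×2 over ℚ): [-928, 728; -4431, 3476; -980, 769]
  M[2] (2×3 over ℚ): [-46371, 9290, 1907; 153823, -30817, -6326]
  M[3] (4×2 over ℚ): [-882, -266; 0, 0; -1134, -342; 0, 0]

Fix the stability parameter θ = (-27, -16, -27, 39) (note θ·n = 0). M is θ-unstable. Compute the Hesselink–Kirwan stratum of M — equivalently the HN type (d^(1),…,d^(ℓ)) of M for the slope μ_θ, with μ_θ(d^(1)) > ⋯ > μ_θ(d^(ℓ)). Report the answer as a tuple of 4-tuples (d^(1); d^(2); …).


Barcode: M ≅ I[1,3], I[1,4], I[2,2], I[4,4]^3. HN layers by μ_θ (4 steps, strictly decreasing):
  μ^(1)=39; μ^(2)=-16; μ^(3)=-43/2; μ^(4)=-27

((0, 0, 0, 4); (0, 1, 0, 0); (0, 2, 2, 0); (2, 0, 0, 0))


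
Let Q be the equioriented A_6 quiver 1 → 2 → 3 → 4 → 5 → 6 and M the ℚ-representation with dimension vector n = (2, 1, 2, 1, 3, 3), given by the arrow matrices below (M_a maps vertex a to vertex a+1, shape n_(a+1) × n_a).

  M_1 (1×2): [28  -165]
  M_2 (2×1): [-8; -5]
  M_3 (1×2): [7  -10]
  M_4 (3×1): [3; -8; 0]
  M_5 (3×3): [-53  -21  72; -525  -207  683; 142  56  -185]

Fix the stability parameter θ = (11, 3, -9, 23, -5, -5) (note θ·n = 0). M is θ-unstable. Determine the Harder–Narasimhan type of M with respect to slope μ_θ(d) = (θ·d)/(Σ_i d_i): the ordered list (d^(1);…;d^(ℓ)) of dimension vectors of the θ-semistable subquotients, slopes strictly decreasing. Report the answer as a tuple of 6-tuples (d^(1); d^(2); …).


Interval decomposition of M: I[1,1], I[1,6], I[3,3], I[5,6]^2.
HN type (ℓ=5): μ^(1)=11; μ^(2)=13/3; μ^(3)=5/3; μ^(4)=-5; μ^(5)=-9

((1, 0, 0, 0, 0, 0); (0, 0, 0, 1, 1, 1); (1, 1, 1, 0, 0, 0); (0, 0, 0, 0, 2, 2); (0, 0, 1, 0, 0, 0))


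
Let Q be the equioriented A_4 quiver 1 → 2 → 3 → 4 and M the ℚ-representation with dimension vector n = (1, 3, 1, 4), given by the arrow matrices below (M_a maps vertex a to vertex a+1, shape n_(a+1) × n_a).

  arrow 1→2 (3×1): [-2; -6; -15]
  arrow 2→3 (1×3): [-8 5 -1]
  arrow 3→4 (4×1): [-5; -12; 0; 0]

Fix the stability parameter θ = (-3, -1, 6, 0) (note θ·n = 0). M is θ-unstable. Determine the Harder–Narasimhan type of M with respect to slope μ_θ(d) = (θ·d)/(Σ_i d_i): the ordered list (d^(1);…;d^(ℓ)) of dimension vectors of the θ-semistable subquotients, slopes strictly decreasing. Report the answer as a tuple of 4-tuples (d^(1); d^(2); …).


Interval decomposition of M: I[1,4], I[2,2]^2, I[4,4]^3.
HN type (ℓ=4): μ^(1)=3; μ^(2)=0; μ^(3)=-1; μ^(4)=-3

((0, 0, 1, 1); (0, 0, 0, 3); (0, 3, 0, 0); (1, 0, 0, 0))


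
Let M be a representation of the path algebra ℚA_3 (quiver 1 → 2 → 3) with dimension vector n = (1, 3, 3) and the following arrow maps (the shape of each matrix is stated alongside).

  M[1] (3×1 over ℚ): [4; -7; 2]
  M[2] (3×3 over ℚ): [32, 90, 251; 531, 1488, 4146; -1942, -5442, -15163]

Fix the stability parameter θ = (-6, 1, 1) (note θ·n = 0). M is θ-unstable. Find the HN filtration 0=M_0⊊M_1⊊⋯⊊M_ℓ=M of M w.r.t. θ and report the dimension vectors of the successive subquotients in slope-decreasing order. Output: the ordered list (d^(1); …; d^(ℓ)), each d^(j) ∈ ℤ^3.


Barcode: M ≅ I[1,2], I[2,3]^2, I[3,3]. HN layers by μ_θ (2 steps, strictly decreasing):
  μ^(1)=1; μ^(2)=-6

((0, 3, 3); (1, 0, 0))


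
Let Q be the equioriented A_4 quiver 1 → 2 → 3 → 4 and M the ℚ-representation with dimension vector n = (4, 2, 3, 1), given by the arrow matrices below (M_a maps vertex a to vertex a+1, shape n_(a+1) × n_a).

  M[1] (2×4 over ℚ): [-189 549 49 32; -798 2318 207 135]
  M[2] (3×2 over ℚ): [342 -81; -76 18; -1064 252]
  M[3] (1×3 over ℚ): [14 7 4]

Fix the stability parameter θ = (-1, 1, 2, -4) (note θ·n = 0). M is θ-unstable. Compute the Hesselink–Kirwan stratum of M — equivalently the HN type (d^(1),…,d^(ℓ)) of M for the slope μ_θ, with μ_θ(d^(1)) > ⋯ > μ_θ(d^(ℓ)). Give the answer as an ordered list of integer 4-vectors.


Barcode: M ≅ I[1,1]^2, I[1,2], I[1,3], I[3,3], I[3,4]. HN layers by μ_θ (3 steps, strictly decreasing):
  μ^(1)=2; μ^(2)=1; μ^(3)=-1

((0, 0, 2, 0); (0, 2, 0, 0); (4, 0, 1, 1))


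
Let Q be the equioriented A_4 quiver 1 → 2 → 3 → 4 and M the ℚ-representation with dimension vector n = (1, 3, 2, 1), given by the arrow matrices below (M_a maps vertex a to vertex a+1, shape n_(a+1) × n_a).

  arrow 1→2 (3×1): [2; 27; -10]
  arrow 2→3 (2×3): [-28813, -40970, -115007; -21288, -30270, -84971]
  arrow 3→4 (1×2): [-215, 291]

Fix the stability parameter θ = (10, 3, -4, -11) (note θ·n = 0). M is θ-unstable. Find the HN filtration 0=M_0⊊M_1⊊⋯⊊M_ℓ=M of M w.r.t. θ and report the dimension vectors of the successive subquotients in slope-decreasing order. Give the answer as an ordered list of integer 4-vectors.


Interval decomposition of M: I[1,4], I[2,2], I[2,3].
HN type (ℓ=2): μ^(1)=3; μ^(2)=-1/2

((0, 1, 0, 0); (1, 2, 2, 1))


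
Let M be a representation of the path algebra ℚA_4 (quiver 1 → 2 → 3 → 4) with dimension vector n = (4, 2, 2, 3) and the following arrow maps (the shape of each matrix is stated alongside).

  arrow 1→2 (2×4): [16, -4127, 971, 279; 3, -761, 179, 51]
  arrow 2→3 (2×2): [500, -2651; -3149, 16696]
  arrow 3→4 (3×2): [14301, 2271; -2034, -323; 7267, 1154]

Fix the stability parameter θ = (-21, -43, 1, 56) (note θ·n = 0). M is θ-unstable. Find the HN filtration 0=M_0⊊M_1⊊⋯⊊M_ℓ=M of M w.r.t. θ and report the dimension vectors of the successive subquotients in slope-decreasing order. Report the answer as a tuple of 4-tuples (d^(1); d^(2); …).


Interval decomposition of M: I[1,1]^2, I[1,4]^2, I[4,4].
HN type (ℓ=4): μ^(1)=56; μ^(2)=1; μ^(3)=-21; μ^(4)=-32

((0, 0, 0, 3); (0, 0, 2, 0); (2, 0, 0, 0); (2, 2, 0, 0))


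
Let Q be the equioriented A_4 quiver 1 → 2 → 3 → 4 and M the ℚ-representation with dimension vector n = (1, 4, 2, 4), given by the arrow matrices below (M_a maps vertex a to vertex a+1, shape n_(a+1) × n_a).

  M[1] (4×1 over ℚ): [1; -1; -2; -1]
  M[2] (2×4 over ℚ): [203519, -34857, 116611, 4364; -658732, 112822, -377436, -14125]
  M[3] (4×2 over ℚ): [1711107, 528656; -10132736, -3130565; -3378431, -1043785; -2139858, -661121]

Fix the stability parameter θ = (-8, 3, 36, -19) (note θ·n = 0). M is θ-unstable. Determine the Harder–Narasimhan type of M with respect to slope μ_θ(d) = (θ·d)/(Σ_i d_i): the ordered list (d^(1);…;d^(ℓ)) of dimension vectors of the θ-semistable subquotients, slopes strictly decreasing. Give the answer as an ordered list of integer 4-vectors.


Barcode: M ≅ I[1,4], I[2,2]^2, I[2,4], I[4,4]^2. HN layers by μ_θ (4 steps, strictly decreasing):
  μ^(1)=17/2; μ^(2)=3; μ^(3)=-8; μ^(4)=-19

((0, 0, 2, 2); (0, 4, 0, 0); (1, 0, 0, 0); (0, 0, 0, 2))


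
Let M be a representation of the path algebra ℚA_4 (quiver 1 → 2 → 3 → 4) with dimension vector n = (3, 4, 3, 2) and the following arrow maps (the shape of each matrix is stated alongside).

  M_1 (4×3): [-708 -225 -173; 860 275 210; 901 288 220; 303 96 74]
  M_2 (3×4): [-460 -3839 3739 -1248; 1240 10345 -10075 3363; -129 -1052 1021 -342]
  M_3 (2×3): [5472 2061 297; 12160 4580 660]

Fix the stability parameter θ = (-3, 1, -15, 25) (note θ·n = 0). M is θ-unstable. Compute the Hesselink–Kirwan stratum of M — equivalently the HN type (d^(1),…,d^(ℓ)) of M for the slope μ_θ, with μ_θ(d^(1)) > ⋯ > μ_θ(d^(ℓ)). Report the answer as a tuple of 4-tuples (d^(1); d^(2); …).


Interval decomposition of M: I[1,3]^2, I[1,4], I[2,2], I[4,4].
HN type (ℓ=3): μ^(1)=25; μ^(2)=1; μ^(3)=-17/3

((0, 0, 0, 2); (0, 1, 0, 0); (3, 3, 3, 0))


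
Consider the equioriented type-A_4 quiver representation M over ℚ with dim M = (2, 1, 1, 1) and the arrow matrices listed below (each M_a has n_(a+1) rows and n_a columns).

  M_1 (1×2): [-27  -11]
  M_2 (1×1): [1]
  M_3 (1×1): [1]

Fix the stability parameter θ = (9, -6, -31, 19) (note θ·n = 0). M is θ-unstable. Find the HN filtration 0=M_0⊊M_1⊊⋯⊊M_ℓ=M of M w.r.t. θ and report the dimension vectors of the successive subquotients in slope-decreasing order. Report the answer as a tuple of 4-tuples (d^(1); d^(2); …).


Interval decomposition of M: I[1,1], I[1,4].
HN type (ℓ=3): μ^(1)=19; μ^(2)=9; μ^(3)=-28/3

((0, 0, 0, 1); (1, 0, 0, 0); (1, 1, 1, 0))


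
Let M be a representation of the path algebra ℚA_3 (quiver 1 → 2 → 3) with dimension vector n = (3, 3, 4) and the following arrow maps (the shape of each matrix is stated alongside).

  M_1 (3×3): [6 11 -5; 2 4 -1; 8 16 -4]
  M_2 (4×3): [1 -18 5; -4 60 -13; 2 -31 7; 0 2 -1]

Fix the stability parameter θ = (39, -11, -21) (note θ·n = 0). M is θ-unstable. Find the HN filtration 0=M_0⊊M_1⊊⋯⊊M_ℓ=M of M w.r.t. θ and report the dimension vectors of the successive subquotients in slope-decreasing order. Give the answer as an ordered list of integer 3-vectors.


Via rank(M_{q-1}∘⋯∘M_p): M ≅ I[1,1], I[1,3]^2, I[2,3], I[3,3].
μ_θ-semistable layers: μ^(1)=39; μ^(2)=7/3; μ^(3)=-16; μ^(4)=-21

((1, 0, 0); (2, 2, 2); (0, 1, 1); (0, 0, 1))


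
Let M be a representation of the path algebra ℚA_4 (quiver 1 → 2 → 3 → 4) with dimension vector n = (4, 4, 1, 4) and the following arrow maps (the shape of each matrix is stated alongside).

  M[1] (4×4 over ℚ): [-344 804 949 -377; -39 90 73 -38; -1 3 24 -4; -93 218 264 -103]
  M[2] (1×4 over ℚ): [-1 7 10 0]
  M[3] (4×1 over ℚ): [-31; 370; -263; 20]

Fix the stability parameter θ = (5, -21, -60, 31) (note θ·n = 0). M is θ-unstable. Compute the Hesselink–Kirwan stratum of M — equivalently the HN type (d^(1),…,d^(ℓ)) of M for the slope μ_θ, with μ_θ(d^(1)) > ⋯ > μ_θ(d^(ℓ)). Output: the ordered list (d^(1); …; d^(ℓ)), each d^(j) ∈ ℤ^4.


Via rank(M_{q-1}∘⋯∘M_p): M ≅ I[1,2]^3, I[1,4], I[4,4]^3.
μ_θ-semistable layers: μ^(1)=31; μ^(2)=-8; μ^(3)=-76/3

((0, 0, 0, 4); (3, 3, 0, 0); (1, 1, 1, 0))


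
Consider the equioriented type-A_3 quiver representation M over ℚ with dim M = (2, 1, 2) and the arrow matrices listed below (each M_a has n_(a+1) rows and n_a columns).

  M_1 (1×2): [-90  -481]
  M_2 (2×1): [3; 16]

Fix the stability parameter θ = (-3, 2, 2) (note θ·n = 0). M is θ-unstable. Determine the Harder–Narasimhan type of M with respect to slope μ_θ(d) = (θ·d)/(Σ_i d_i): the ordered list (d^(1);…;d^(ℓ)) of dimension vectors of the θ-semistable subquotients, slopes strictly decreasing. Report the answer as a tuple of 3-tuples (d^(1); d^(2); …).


Interval decomposition of M: I[1,1], I[1,3], I[3,3].
HN type (ℓ=2): μ^(1)=2; μ^(2)=-3

((0, 1, 2); (2, 0, 0))


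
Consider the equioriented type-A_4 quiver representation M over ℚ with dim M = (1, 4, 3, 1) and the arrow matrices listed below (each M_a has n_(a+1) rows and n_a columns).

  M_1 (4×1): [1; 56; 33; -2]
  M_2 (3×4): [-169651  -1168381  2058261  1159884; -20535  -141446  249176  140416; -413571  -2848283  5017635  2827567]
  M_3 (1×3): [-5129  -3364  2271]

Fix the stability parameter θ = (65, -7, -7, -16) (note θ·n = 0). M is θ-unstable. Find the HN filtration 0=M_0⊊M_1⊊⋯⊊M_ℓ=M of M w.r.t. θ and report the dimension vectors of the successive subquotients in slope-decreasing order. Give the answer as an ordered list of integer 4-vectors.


Via rank(M_{q-1}∘⋯∘M_p): M ≅ I[1,3], I[2,2], I[2,3], I[2,4].
μ_θ-semistable layers: μ^(1)=17; μ^(2)=-7; μ^(3)=-10

((1, 1, 1, 0); (0, 2, 1, 0); (0, 1, 1, 1))


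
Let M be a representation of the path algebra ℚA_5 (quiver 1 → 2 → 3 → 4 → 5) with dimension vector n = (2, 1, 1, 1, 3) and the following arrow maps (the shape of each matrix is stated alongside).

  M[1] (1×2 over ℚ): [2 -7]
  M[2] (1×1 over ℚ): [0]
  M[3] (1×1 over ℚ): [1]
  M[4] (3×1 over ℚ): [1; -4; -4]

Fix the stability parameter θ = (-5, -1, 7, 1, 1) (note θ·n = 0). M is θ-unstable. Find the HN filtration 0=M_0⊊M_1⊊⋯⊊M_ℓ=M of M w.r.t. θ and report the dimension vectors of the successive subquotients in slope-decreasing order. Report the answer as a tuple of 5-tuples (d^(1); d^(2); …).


Barcode: M ≅ I[1,1], I[1,2], I[3,5], I[5,5]^2. HN layers by μ_θ (4 steps, strictly decreasing):
  μ^(1)=3; μ^(2)=1; μ^(3)=-1; μ^(4)=-5

((0, 0, 1, 1, 1); (0, 0, 0, 0, 2); (0, 1, 0, 0, 0); (2, 0, 0, 0, 0))


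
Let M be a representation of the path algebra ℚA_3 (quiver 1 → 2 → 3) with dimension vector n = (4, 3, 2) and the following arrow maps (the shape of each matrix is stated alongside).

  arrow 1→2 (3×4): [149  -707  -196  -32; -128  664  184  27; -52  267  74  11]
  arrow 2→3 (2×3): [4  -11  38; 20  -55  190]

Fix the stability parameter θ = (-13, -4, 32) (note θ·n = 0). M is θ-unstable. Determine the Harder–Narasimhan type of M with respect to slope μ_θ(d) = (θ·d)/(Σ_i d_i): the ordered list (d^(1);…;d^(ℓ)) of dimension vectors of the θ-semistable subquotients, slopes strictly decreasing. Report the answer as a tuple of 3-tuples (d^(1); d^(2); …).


Barcode: M ≅ I[1,1], I[1,2]^2, I[1,3], I[3,3]. HN layers by μ_θ (3 steps, strictly decreasing):
  μ^(1)=32; μ^(2)=-4; μ^(3)=-13

((0, 0, 2); (0, 3, 0); (4, 0, 0))


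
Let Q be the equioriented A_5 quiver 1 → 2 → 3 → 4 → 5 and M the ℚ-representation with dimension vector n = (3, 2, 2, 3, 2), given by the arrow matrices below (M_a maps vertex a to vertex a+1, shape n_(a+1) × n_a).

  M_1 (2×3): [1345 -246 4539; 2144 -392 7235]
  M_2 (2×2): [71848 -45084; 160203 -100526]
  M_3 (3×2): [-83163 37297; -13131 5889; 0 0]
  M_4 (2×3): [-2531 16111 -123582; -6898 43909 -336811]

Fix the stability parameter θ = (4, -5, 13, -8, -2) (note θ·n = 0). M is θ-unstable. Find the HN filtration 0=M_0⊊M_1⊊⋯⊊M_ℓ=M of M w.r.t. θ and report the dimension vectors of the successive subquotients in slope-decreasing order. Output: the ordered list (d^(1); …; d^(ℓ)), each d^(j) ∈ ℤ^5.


Interval decomposition of M: I[1,1], I[1,3], I[1,5], I[4,4], I[4,5].
HN type (ℓ=6): μ^(1)=13; μ^(2)=4; μ^(3)=1; μ^(4)=-1/2; μ^(5)=-2; μ^(6)=-8

((0, 0, 1, 0, 0); (1, 0, 0, 0, 0); (0, 0, 1, 1, 1); (2, 2, 0, 0, 0); (0, 0, 0, 0, 1); (0, 0, 0, 2, 0))


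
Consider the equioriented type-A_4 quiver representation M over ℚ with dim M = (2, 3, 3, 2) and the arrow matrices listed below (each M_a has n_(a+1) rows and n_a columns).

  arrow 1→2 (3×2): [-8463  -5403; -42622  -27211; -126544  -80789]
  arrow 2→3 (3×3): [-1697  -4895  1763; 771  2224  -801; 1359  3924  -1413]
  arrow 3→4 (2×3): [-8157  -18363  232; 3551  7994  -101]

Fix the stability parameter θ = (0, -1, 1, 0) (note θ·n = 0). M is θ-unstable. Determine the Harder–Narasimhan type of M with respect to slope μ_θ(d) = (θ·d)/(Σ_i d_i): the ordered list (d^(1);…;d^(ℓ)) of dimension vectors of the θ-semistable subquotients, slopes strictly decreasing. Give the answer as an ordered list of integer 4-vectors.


Barcode: M ≅ I[1,3], I[1,4], I[2,2], I[3,4]. HN layers by μ_θ (4 steps, strictly decreasing):
  μ^(1)=1; μ^(2)=1/2; μ^(3)=-1/2; μ^(4)=-1

((0, 0, 1, 0); (0, 0, 2, 2); (2, 2, 0, 0); (0, 1, 0, 0))


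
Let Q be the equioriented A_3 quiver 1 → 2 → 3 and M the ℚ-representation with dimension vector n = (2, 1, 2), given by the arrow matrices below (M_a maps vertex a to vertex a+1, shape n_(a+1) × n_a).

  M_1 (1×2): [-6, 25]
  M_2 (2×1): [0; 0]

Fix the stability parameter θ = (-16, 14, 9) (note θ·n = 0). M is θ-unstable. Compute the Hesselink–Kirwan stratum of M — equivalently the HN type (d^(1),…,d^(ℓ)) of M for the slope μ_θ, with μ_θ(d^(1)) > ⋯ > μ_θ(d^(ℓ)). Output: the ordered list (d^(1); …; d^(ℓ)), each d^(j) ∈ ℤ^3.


Via rank(M_{q-1}∘⋯∘M_p): M ≅ I[1,1], I[1,2], I[3,3]^2.
μ_θ-semistable layers: μ^(1)=14; μ^(2)=9; μ^(3)=-16

((0, 1, 0); (0, 0, 2); (2, 0, 0))


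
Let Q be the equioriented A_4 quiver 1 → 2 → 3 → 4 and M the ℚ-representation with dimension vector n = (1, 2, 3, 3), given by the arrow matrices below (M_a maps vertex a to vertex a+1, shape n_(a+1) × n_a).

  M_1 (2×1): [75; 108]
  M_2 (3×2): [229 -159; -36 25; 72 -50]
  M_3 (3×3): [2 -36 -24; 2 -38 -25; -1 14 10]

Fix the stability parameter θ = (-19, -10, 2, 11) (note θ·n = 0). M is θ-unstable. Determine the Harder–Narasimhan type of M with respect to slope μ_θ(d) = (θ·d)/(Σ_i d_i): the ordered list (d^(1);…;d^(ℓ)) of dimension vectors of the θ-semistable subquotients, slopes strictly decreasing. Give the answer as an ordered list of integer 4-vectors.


Barcode: M ≅ I[1,4], I[2,3], I[3,4], I[4,4]. HN layers by μ_θ (4 steps, strictly decreasing):
  μ^(1)=11; μ^(2)=2; μ^(3)=-10; μ^(4)=-19

((0, 0, 0, 3); (0, 0, 3, 0); (0, 2, 0, 0); (1, 0, 0, 0))


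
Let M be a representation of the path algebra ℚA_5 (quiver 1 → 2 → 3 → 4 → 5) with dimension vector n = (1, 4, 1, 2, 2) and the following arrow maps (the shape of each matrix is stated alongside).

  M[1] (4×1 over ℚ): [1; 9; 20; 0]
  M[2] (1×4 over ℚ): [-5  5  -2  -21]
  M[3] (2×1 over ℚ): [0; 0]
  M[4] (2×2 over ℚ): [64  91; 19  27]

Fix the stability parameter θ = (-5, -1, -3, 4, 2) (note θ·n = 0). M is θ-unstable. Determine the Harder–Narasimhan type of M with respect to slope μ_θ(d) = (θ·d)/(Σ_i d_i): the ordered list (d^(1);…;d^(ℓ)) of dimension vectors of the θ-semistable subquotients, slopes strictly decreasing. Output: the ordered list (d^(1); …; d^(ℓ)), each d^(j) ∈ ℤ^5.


Interval decomposition of M: I[1,2], I[2,2]^2, I[2,3], I[4,5]^2.
HN type (ℓ=4): μ^(1)=3; μ^(2)=-1; μ^(3)=-2; μ^(4)=-5

((0, 0, 0, 2, 2); (0, 3, 0, 0, 0); (0, 1, 1, 0, 0); (1, 0, 0, 0, 0))


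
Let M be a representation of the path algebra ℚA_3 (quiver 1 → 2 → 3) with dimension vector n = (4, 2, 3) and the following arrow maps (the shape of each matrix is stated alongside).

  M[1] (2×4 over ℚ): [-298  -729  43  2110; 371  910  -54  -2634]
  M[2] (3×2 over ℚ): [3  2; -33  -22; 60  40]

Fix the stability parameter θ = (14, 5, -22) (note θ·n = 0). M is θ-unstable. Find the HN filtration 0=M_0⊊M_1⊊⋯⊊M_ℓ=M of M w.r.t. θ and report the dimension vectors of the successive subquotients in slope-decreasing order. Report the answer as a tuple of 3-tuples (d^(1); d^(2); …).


Barcode: M ≅ I[1,1]^2, I[1,2], I[1,3], I[3,3]^2. HN layers by μ_θ (4 steps, strictly decreasing):
  μ^(1)=14; μ^(2)=19/2; μ^(3)=-1; μ^(4)=-22

((2, 0, 0); (1, 1, 0); (1, 1, 1); (0, 0, 2))


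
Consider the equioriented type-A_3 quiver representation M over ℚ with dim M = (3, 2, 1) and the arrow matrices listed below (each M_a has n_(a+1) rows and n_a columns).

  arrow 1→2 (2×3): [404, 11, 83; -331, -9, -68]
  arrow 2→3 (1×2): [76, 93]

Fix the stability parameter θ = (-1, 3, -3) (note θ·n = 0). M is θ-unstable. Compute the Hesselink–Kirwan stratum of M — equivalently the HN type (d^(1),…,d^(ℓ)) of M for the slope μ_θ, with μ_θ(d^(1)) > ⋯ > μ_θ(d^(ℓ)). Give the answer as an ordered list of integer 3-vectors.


Via rank(M_{q-1}∘⋯∘M_p): M ≅ I[1,1], I[1,2], I[1,3].
μ_θ-semistable layers: μ^(1)=3; μ^(2)=0; μ^(3)=-1

((0, 1, 0); (0, 1, 1); (3, 0, 0))


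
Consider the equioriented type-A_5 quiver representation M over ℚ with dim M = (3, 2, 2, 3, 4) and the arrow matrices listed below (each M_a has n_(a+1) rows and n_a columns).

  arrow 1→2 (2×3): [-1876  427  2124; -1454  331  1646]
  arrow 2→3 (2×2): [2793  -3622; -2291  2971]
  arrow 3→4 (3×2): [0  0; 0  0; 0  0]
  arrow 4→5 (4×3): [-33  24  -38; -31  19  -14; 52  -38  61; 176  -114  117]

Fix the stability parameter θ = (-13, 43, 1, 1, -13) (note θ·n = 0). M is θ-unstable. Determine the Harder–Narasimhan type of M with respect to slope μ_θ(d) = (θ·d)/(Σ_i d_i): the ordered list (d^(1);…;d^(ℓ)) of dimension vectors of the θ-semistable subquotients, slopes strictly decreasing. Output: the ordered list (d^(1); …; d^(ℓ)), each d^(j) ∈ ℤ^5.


Interval decomposition of M: I[1,1], I[1,3]^2, I[4,5]^3, I[5,5].
HN type (ℓ=3): μ^(1)=22; μ^(2)=-6; μ^(3)=-13

((0, 2, 2, 0, 0); (0, 0, 0, 3, 3); (3, 0, 0, 0, 1))


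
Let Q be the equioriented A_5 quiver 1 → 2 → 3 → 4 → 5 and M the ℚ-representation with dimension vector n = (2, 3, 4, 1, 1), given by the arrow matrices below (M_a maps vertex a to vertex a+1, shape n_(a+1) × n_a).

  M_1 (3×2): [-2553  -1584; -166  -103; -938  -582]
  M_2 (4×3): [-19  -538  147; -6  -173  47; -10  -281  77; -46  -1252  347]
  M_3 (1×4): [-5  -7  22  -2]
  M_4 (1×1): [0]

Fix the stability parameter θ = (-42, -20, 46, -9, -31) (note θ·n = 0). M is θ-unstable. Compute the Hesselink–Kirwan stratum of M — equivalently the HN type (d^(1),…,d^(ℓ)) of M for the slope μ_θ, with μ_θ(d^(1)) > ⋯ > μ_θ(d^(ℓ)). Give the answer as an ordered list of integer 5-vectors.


Barcode: M ≅ I[1,3], I[1,4], I[2,3], I[3,3], I[5,5]. HN layers by μ_θ (5 steps, strictly decreasing):
  μ^(1)=46; μ^(2)=37/2; μ^(3)=-20; μ^(4)=-31; μ^(5)=-42

((0, 0, 3, 0, 0); (0, 0, 1, 1, 0); (0, 3, 0, 0, 0); (0, 0, 0, 0, 1); (2, 0, 0, 0, 0))


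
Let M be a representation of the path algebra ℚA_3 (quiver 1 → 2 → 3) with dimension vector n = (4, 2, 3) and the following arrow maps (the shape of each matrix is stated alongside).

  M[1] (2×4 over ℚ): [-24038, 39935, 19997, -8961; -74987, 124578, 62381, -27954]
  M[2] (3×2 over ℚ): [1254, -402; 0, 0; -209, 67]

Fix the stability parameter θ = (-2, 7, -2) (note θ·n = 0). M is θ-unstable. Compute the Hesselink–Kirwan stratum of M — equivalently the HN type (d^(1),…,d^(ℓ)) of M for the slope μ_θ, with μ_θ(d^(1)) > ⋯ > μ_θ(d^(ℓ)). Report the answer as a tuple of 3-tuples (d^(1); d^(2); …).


Barcode: M ≅ I[1,1]^2, I[1,2], I[1,3], I[3,3]^2. HN layers by μ_θ (3 steps, strictly decreasing):
  μ^(1)=7; μ^(2)=5/2; μ^(3)=-2

((0, 1, 0); (0, 1, 1); (4, 0, 2))


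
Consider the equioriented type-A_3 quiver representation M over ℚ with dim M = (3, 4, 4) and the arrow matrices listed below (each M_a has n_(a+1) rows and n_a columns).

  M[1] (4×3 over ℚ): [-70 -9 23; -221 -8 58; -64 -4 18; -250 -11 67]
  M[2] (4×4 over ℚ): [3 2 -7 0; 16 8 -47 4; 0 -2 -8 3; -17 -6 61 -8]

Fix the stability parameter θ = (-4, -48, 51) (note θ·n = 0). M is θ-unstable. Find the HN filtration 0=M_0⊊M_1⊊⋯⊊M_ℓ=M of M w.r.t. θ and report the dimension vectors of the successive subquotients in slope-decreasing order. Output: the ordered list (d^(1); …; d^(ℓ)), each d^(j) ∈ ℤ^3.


Via rank(M_{q-1}∘⋯∘M_p): M ≅ I[1,2], I[1,3]^2, I[2,3], I[3,3].
μ_θ-semistable layers: μ^(1)=51; μ^(2)=-26; μ^(3)=-48

((0, 0, 4); (3, 3, 0); (0, 1, 0))


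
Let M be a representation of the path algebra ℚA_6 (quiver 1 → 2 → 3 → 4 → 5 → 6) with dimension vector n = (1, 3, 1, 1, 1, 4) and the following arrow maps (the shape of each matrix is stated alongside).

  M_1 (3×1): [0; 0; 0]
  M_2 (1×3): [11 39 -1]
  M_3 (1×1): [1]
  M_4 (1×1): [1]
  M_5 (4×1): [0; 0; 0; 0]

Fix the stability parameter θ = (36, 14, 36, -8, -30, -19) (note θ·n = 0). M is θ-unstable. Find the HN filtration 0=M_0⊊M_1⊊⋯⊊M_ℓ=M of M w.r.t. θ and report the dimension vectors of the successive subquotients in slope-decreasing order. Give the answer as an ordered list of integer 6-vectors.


Interval decomposition of M: I[1,1], I[2,2]^2, I[2,5], I[6,6]^4.
HN type (ℓ=4): μ^(1)=36; μ^(2)=14; μ^(3)=3; μ^(4)=-19

((1, 0, 0, 0, 0, 0); (0, 2, 0, 0, 0, 0); (0, 1, 1, 1, 1, 0); (0, 0, 0, 0, 0, 4))


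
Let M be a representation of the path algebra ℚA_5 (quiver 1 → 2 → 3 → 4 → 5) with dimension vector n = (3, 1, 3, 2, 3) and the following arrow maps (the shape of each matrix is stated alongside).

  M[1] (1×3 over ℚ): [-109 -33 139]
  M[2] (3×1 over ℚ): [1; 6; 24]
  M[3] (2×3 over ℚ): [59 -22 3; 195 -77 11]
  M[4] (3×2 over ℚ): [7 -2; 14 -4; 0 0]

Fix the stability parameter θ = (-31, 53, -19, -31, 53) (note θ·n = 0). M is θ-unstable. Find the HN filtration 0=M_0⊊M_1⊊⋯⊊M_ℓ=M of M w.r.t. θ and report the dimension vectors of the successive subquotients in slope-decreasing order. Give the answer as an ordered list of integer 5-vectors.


Via rank(M_{q-1}∘⋯∘M_p): M ≅ I[1,1]^2, I[1,5], I[3,3], I[3,4], I[5,5]^2.
μ_θ-semistable layers: μ^(1)=53; μ^(2)=1; μ^(3)=-19; μ^(4)=-25; μ^(5)=-31

((0, 0, 0, 0, 3); (0, 1, 1, 1, 0); (0, 0, 1, 0, 0); (0, 0, 1, 1, 0); (3, 0, 0, 0, 0))


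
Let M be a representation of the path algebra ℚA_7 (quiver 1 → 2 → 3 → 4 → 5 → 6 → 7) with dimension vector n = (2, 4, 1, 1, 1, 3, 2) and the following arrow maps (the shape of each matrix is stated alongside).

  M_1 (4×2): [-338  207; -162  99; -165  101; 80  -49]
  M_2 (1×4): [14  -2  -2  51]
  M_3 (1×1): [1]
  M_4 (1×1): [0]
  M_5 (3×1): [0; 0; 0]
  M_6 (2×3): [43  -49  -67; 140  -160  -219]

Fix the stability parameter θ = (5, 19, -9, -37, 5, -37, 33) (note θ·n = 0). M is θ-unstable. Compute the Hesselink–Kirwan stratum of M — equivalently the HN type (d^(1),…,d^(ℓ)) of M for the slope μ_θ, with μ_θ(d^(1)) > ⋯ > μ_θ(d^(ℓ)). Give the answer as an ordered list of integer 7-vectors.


Via rank(M_{q-1}∘⋯∘M_p): M ≅ I[1,2], I[1,4], I[2,2]^2, I[5,5], I[6,6], I[6,7]^2.
μ_θ-semistable layers: μ^(1)=33; μ^(2)=19; μ^(3)=5; μ^(4)=-11/2; μ^(5)=-37

((0, 0, 0, 0, 0, 0, 2); (0, 3, 0, 0, 0, 0, 0); (1, 0, 0, 0, 1, 0, 0); (1, 1, 1, 1, 0, 0, 0); (0, 0, 0, 0, 0, 3, 0))


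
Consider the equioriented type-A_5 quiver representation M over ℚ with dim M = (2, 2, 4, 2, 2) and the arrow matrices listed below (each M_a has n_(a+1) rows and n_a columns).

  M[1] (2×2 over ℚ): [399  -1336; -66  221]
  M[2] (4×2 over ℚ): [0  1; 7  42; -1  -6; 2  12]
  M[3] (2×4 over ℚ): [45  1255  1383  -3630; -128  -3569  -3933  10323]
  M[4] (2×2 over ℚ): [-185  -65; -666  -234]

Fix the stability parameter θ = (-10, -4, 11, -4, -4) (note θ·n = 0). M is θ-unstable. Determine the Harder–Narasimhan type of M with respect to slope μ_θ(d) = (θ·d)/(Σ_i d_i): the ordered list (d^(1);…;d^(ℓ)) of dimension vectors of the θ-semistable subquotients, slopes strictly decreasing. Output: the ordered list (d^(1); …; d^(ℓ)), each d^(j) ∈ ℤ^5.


Interval decomposition of M: I[1,4], I[1,5], I[3,3]^2, I[5,5].
HN type (ℓ=5): μ^(1)=11; μ^(2)=7/2; μ^(3)=1; μ^(4)=-4; μ^(5)=-10

((0, 0, 2, 0, 0); (0, 0, 1, 1, 0); (0, 0, 1, 1, 1); (0, 2, 0, 0, 1); (2, 0, 0, 0, 0))


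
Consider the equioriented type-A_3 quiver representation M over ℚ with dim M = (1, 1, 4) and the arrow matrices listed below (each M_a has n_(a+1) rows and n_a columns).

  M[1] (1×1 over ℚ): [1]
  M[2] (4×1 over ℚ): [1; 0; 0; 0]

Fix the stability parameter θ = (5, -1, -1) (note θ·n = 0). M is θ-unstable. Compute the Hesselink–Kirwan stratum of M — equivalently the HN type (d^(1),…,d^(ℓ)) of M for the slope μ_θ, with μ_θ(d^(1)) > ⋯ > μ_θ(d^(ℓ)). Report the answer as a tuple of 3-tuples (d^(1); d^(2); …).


Via rank(M_{q-1}∘⋯∘M_p): M ≅ I[1,3], I[3,3]^3.
μ_θ-semistable layers: μ^(1)=1; μ^(2)=-1

((1, 1, 1); (0, 0, 3))


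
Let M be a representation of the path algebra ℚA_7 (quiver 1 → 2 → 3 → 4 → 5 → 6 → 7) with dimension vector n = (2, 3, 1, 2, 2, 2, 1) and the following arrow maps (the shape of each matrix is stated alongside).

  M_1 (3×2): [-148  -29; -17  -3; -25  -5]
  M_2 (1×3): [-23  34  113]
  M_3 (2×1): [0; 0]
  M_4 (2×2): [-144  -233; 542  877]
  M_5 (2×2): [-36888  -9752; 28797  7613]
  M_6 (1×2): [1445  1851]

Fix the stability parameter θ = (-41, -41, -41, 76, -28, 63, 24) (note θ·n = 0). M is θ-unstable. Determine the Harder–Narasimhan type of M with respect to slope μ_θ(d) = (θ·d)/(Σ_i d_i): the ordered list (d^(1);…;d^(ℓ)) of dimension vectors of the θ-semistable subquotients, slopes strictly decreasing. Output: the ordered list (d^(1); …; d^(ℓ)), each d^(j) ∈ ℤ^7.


Via rank(M_{q-1}∘⋯∘M_p): M ≅ I[1,2], I[1,3], I[2,2], I[4,5], I[4,7], I[6,6].
μ_θ-semistable layers: μ^(1)=63; μ^(2)=87/2; μ^(3)=24; μ^(4)=-41

((0, 0, 0, 0, 0, 1, 0); (0, 0, 0, 0, 0, 1, 1); (0, 0, 0, 2, 2, 0, 0); (2, 3, 1, 0, 0, 0, 0))


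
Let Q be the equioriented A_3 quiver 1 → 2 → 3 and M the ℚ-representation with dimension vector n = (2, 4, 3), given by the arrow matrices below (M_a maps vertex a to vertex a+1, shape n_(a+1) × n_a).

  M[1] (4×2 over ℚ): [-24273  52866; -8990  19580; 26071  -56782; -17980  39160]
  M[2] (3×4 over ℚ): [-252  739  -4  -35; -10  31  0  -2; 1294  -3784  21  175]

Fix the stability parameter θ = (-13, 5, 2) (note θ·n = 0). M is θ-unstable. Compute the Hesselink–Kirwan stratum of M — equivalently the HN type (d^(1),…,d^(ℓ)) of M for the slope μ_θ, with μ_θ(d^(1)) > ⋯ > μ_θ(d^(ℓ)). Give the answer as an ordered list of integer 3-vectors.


Via rank(M_{q-1}∘⋯∘M_p): M ≅ I[1,1], I[1,3], I[2,2], I[2,3]^2.
μ_θ-semistable layers: μ^(1)=5; μ^(2)=7/2; μ^(3)=-13

((0, 1, 0); (0, 3, 3); (2, 0, 0))


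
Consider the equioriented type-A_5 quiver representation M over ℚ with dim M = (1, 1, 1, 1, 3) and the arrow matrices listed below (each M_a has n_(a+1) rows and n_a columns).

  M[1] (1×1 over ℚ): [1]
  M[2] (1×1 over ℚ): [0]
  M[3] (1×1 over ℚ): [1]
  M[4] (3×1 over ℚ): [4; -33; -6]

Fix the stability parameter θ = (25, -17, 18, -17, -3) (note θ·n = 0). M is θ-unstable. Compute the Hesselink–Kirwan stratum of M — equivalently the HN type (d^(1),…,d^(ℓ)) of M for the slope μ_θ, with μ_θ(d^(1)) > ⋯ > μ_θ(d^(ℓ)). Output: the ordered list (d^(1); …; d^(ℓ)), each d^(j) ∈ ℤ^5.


Barcode: M ≅ I[1,2], I[3,5], I[5,5]^2. HN layers by μ_θ (3 steps, strictly decreasing):
  μ^(1)=4; μ^(2)=-2/3; μ^(3)=-3

((1, 1, 0, 0, 0); (0, 0, 1, 1, 1); (0, 0, 0, 0, 2))


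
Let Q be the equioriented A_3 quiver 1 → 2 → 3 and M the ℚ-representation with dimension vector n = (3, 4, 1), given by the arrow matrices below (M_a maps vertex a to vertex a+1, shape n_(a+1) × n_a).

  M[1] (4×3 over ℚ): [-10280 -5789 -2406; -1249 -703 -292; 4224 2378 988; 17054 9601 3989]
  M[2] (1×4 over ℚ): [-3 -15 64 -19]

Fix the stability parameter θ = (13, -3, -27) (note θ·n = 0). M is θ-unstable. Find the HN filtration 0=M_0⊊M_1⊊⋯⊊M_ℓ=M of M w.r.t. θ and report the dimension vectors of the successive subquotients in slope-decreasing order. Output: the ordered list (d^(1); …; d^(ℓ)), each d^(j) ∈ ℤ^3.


Interval decomposition of M: I[1,2]^2, I[1,3], I[2,2].
HN type (ℓ=3): μ^(1)=5; μ^(2)=-3; μ^(3)=-17/3

((2, 2, 0); (0, 1, 0); (1, 1, 1))


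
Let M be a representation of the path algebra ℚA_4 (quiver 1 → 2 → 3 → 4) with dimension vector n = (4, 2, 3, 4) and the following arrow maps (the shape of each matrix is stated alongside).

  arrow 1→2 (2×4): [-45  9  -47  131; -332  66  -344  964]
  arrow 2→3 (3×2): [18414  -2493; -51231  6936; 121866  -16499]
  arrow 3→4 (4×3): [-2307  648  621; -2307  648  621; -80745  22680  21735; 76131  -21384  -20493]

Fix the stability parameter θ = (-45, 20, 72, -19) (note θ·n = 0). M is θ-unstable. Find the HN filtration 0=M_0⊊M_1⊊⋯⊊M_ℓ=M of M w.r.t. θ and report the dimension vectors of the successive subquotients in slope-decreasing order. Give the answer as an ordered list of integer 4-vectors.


Interval decomposition of M: I[1,1]^2, I[1,3]^2, I[3,4], I[4,4]^3.
HN type (ℓ=5): μ^(1)=72; μ^(2)=53/2; μ^(3)=20; μ^(4)=-19; μ^(5)=-45

((0, 0, 2, 0); (0, 0, 1, 1); (0, 2, 0, 0); (0, 0, 0, 3); (4, 0, 0, 0))


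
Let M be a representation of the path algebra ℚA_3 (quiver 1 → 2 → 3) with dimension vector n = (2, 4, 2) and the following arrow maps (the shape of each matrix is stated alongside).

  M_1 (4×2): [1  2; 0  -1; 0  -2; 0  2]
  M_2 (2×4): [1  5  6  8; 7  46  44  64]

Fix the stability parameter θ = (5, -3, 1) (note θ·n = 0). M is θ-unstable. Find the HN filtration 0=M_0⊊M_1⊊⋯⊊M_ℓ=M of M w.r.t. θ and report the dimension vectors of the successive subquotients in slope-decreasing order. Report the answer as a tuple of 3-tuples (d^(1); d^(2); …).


Barcode: M ≅ I[1,3]^2, I[2,2]^2. HN layers by μ_θ (2 steps, strictly decreasing):
  μ^(1)=1; μ^(2)=-3

((2, 2, 2); (0, 2, 0))


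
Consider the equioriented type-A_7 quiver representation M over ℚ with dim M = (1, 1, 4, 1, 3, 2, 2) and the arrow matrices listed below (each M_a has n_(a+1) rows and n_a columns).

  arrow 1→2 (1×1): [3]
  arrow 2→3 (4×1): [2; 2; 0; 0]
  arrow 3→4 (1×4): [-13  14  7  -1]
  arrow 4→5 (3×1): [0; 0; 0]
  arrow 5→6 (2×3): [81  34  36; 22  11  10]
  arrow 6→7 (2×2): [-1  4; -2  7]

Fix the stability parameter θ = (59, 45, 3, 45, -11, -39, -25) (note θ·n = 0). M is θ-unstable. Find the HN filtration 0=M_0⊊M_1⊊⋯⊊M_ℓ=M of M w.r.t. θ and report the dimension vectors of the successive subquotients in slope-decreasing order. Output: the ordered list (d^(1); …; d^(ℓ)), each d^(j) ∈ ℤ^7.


Via rank(M_{q-1}∘⋯∘M_p): M ≅ I[1,4], I[3,3]^3, I[5,5], I[5,7]^2.
μ_θ-semistable layers: μ^(1)=45; μ^(2)=107/3; μ^(3)=3; μ^(4)=-11; μ^(5)=-25

((0, 0, 0, 1, 0, 0, 0); (1, 1, 1, 0, 0, 0, 0); (0, 0, 3, 0, 0, 0, 0); (0, 0, 0, 0, 1, 0, 0); (0, 0, 0, 0, 2, 2, 2))


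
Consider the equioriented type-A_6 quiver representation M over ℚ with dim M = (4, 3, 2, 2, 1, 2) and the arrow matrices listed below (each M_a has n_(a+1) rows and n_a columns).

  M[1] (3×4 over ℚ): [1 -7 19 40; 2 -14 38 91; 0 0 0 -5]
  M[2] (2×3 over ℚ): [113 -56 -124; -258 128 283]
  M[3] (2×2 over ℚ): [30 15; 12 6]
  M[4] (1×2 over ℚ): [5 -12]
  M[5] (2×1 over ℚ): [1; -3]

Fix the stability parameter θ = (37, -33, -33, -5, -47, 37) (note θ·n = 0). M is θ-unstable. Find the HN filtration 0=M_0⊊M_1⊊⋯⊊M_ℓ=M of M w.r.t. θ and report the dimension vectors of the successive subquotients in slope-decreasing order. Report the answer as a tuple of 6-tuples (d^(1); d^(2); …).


Interval decomposition of M: I[1,1]^2, I[1,3], I[1,6], I[2,2], I[4,4], I[6,6].
HN type (ℓ=5): μ^(1)=37; μ^(2)=-5; μ^(3)=-29/3; μ^(4)=-81/5; μ^(5)=-33

((2, 0, 0, 0, 0, 2); (0, 0, 0, 1, 0, 0); (1, 1, 1, 0, 0, 0); (1, 1, 1, 1, 1, 0); (0, 1, 0, 0, 0, 0))


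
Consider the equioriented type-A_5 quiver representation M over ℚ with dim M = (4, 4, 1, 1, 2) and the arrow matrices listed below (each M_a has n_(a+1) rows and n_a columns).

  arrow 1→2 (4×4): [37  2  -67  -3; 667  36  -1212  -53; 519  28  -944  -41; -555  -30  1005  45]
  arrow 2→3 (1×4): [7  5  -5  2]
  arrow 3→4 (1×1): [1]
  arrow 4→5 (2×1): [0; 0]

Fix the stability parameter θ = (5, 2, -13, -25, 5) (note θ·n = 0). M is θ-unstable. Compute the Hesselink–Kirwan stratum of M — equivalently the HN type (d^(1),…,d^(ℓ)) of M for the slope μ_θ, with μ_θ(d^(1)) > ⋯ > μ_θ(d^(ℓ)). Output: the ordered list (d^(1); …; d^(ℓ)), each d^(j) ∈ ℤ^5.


Via rank(M_{q-1}∘⋯∘M_p): M ≅ I[1,1]^2, I[1,2], I[1,4], I[2,2]^2, I[5,5]^2.
μ_θ-semistable layers: μ^(1)=5; μ^(2)=7/2; μ^(3)=2; μ^(4)=-31/4

((2, 0, 0, 0, 2); (1, 1, 0, 0, 0); (0, 2, 0, 0, 0); (1, 1, 1, 1, 0))


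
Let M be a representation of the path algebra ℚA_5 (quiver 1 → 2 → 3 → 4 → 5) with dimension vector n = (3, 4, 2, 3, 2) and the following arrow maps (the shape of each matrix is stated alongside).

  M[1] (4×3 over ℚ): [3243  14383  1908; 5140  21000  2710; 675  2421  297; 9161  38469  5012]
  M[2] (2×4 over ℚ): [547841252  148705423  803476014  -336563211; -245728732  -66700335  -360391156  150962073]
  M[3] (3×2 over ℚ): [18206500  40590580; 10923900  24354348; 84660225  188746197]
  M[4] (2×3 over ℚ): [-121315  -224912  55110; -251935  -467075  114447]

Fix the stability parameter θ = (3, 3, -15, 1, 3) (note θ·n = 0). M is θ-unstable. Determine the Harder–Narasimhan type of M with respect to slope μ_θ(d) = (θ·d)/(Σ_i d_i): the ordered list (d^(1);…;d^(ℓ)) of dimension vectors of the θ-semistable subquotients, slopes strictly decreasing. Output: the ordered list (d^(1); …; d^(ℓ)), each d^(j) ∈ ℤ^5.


Interval decomposition of M: I[1,1], I[1,3], I[1,5], I[2,2]^2, I[4,4], I[4,5].
HN type (ℓ=3): μ^(1)=3; μ^(2)=1; μ^(3)=-3

((1, 2, 0, 0, 2); (0, 0, 0, 3, 0); (2, 2, 2, 0, 0))
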